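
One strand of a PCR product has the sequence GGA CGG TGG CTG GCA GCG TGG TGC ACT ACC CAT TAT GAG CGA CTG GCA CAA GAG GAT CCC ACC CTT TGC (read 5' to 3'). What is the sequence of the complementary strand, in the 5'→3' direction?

Pairing A↔T and G↔C gives CCTGCCACCGACCGTCGCACCACGTGATGGGTAATACTCGCTGACCGTGTTCTCCTAGGGTGGGAAACG, running 3'→5'. Reverse for the 5'→3' convention.

5'-GCAAAGGGTGGGATCCTCTTGTGCCAGTCGCTCATAATGGGTAGTGCACCACGCTGCCAGCCACCGTCC-3'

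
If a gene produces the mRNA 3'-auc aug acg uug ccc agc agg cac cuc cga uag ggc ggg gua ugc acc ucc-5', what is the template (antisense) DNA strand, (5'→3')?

5'-TAGTACTGCAACGGGTCGTCCGTGGAGGCTATCCCGCCCCATACGTGGAGG-3'

Written 5'→3' the mRNA is CCUCCACGUAUGGGGCGGGAUAGCCUCCACGGACGACCCGUUGCAGUACUA, so the coding DNA strand is CCTCCACGTATGGGGCGGGATAGCCTCCACGGACGACCCGTTGCAGTACTA. The template is its reverse complement.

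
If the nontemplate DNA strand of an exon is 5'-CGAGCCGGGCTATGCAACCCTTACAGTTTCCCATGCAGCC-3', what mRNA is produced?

mRNA has the coding-strand sequence with U in place of T.

5'-CGAGCCGGGCUAUGCAACCCUUACAGUUUCCCAUGCAGCC-3'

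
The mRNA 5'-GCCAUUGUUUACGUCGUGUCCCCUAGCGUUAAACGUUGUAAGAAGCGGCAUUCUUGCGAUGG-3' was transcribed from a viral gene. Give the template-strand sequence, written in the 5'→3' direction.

Replace U with T to get the coding DNA strand: GCCATTGTTTACGTCGTGTCCCCTAGCGTTAAACGTTGTAAGAAGCGGCATTCTTGCGATGG. The template strand is its reverse complement (complement CGGTAACAAATGCAGCACAGGGGATCGCAATTTGCAACATTCTTCGCCGTAAGAACGCTACC, then reverse).

5′-CCATCGCAAGAATGCCGCTTCTTACAACGTTTAACGCTAGGGGACACGACGTAAACAATGGC-3′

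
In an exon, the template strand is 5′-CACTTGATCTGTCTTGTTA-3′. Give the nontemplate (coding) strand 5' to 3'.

The coding strand is complementary and antiparallel to the template: take the complement (A↔T, G↔C) and reverse.

5'-TAACAAGACAGATCAAGTG-3'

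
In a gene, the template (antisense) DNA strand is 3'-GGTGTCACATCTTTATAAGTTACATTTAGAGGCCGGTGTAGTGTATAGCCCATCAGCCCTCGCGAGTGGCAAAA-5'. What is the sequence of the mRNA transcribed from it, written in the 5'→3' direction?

Reading the template 3'→5' as shown, RNA polymerase pairs each base (A→U, T→A, G↔C) to build mRNA 5'→3' directly.

5'-CCACAGUGUAGAAAUAUUCAAUGUAAAUCUCCGGCCACAUCACAUAUCGGGUAGUCGGGAGCGCUCACCGUUUU-3'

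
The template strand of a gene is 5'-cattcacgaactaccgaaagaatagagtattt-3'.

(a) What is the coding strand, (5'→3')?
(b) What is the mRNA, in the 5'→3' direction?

(a) The coding strand is the reverse complement of the template: complement GTAAGTGCTTGATGGCTTTCTTATCTCATAAA, then reverse.
(b) mRNA has the coding-strand sequence with T→U.

(a) 5′-AAATACTCTATTCTTTCGGTAGTTCGTGAATG-3′
(b) 5'-AAAUACUCUAUUCUUUCGGUAGUUCGUGAAUG-3'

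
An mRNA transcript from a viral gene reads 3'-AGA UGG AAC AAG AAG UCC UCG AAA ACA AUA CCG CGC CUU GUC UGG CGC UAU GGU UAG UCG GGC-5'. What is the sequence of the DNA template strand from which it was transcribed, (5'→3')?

5'-TCTACCTTGTTCTTCAGGAGCTTTTGTTATGGCGCGGAACAGACCGCGATACCAATCAGCCCG-3'

Written 5'→3' the mRNA is CGGGCUGAUUGGUAUCGCGGUCUGUUCCGCGCCAUAACAAAAGCUCCUGAAGAACAAGGUAGA, so the coding DNA strand is CGGGCTGATTGGTATCGCGGTCTGTTCCGCGCCATAACAAAAGCTCCTGAAGAACAAGGTAGA. The template is its reverse complement.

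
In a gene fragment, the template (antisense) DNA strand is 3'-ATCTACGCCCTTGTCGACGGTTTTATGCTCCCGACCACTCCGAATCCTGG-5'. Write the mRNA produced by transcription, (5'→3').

5'-UAGAUGCGGGAACAGCUGCCAAAAUACGAGGGCUGGUGAGGCUUAGGACC-3'

Reading the template 3'→5' as shown, RNA polymerase pairs each base (A→U, T→A, G↔C) to build mRNA 5'→3' directly.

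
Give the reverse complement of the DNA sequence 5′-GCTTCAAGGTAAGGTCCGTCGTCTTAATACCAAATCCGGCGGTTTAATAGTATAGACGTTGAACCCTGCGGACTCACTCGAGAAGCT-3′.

Reading the sequence 3'→5' and pairing each base (A↔T, G↔C) gives the reverse complement directly.

5'-AGCTTCTCGAGTGAGTCCGCAGGGTTCAACGTCTATACTATTAAACCGCCGGATTTGGTATTAAGACGACGGACCTTACCTTGAAGC-3'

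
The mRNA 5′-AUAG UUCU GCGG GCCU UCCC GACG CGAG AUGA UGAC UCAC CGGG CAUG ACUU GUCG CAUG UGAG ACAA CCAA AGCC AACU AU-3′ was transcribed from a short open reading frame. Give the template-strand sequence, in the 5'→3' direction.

Replace U with T to get the coding DNA strand: ATAGTTCTGCGGGCCTTCCCGACGCGAGATGATGACTCACCGGGCATGACTTGTCGCATGTGAGACAACCAAAGCCAACTAT. The template strand is its reverse complement (complement TATCAAGACGCCCGGAAGGGCTGCGCTCTACTACTGAGTGGCCCGTACTGAACAGCGTACACTCTGTTGGTTTCGGTTGATA, then reverse).

5'-ATAGTTGGCTTTGGTTGTCTCACATGCGACAAGTCATGCCCGGTGAGTCATCATCTCGCGTCGGGAAGGCCCGCAGAACTAT-3'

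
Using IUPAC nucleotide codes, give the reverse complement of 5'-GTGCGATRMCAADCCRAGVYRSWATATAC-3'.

Standard pairs A↔T, G↔C; ambiguity codes pair R↔Y, M↔K, W↔W, S↔S, D↔H, V↔B. Complement (CACGCTAYKGTTHGGYTCBRYSWTATATG), then reverse for 5'→3'.

5'-GTATATWSYRBCTYGGHTTGKYATCGCAC-3'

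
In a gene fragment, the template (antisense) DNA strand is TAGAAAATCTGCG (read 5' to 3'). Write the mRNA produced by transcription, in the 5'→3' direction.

5'-CGCAGAUUUUCUA-3'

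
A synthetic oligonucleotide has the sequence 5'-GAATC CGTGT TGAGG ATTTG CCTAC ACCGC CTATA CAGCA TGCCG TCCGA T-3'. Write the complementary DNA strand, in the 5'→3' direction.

5′-ATCGGACGGCATGCTGTATAGGCGGTGTAGGCAAATCCTCAACACGGATTC-3′

Pairing A↔T and G↔C gives CTTAGGCACAACTCCTAAACGGATGTGGCGGATATGTCGTACGGCAGGCTA, running 3'→5'. Reverse for the 5'→3' convention.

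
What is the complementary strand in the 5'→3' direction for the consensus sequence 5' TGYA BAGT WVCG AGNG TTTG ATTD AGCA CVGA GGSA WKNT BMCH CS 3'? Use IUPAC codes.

5'-SGDGKVANMWTSCCTCBGTGCTHAATCAAACNCTCGBWACTVTRCA-3'

Standard pairs A↔T, G↔C; ambiguity codes pair Y↔R, M↔K, W↔W, S↔S, B↔V, D↔H, N↔N. Complement (ACRTVTCAWBGCTCNCAAACTAAHTCGTGBCTCCSTWMNAVKGDGS), then reverse for 5'→3'.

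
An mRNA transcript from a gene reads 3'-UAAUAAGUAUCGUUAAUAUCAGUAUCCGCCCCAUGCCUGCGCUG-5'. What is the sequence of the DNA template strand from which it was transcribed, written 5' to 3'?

Written 5'→3' the mRNA is GUCGCGUCCGUACCCCGCCUAUGACUAUAAUUGCUAUGAAUAAU, so the coding DNA strand is GTCGCGTCCGTACCCCGCCTATGACTATAATTGCTATGAATAAT. The template is its reverse complement.

5'-ATTATTCATAGCAATTATAGTCATAGGCGGGGTACGGACGCGAC-3'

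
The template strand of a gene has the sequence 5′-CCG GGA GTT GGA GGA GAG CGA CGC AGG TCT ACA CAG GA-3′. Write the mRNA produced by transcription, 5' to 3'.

5'-UCCUGUGUAGACCUGCGUCGCUCUCCUCCAACUCCCGG-3'

The mRNA has the sequence of the coding strand (reverse complement of the template) with T→U. Reverse complement of CCGGGAGTTGGAGGAGAGCGACGCAGGTCTACACAGGA is TCCTGTGTAGACCTGCGTCGCTCTCCTCCAACTCCCGG; then T→U.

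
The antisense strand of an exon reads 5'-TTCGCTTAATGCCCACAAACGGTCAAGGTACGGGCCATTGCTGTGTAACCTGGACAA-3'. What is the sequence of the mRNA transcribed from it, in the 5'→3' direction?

5'-UUGUCCAGGUUACACAGCAAUGGCCCGUACCUUGACCGUUUGUGGGCAUUAAGCGAA-3'

The mRNA has the sequence of the coding strand (reverse complement of the template) with T→U. Reverse complement of TTCGCTTAATGCCCACAAACGGTCAAGGTACGGGCCATTGCTGTGTAACCTGGACAA is TTGTCCAGGTTACACAGCAATGGCCCGTACCTTGACCGTTTGTGGGCATTAAGCGAA; then T→U.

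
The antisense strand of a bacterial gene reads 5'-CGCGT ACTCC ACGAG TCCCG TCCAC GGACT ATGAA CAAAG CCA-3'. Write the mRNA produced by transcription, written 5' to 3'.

RNA polymerase reads the template 3'→5' and synthesizes mRNA 5'→3' by base-pairing (A→U, T→A, G↔C). The complement of the template is GCGCATGAGGTGCTCAGGGCAGGTGCCTGATACTTGTTTCGGT; antiparallel, so 5'→3' the coding strand is TGGCTTTGTTCATAGTCCGTGGACGGGACTCGTGGAGTACGCG. Replace T with U for the mRNA.

5'-UGGCUUUGUUCAUAGUCCGUGGACGGGACUCGUGGAGUACGCG-3'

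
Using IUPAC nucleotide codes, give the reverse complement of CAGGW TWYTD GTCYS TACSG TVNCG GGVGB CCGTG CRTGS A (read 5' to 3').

Standard pairs A↔T, G↔C; ambiguity codes pair R↔Y, W↔W, S↔S, B↔V, D↔H, N↔N. Complement (GTCCWAWRAHCAGRSATGSCABNGCCCBCVGGCACGYACST), then reverse for 5'→3'.

5'-TSCAYGCACGGVCBCCCGNBACSGTASRGACHARWAWCCTG-3'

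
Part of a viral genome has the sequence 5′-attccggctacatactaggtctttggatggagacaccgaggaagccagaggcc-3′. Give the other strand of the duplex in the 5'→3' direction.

The complement of ATTCCGGCTACATACTAGGTCTTTGGATGGAGACACCGAGGAAGCCAGAGGCC is TAAGGCCGATGTATGATCCAGAAACCTACCTCTGTGGCTCCTTCGGTCTCCGG (A↔T, G↔C). DNA strands are antiparallel, so the complementary strand runs 3'→5'; reversing gives the 5'→3' form.

5′-GGCCTCTGGCTTCCTCGGTGTCTCCATCCAAAGACCTAGTATGTAGCCGGAAT-3′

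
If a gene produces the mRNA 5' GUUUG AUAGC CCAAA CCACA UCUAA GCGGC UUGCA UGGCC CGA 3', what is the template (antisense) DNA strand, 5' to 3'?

Replace U with T to get the coding DNA strand: GTTTGATAGCCCAAACCACATCTAAGCGGCTTGCATGGCCCGA. The template strand is its reverse complement (complement CAAACTATCGGGTTTGGTGTAGATTCGCCGAACGTACCGGGCT, then reverse).

5'-TCGGGCCATGCAAGCCGCTTAGATGTGGTTTGGGCTATCAAAC-3'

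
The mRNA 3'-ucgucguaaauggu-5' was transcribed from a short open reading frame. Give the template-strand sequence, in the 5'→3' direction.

5'-AGCAGCATTTACCA-3'

Written 5'→3' the mRNA is UGGUAAAUGCUGCU, so the coding DNA strand is TGGTAAATGCTGCT. The template is its reverse complement.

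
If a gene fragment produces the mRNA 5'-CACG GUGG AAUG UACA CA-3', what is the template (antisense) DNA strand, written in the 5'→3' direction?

5'-TGTGTACATTCCACCGTG-3'

Replace U with T to get the coding DNA strand: CACGGTGGAATGTACACA. The template strand is its reverse complement (complement GTGCCACCTTACATGTGT, then reverse).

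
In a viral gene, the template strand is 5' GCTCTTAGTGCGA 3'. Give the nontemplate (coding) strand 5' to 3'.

The coding strand is complementary and antiparallel to the template: take the complement (A↔T, G↔C) and reverse.

5'-TCGCACTAAGAGC-3'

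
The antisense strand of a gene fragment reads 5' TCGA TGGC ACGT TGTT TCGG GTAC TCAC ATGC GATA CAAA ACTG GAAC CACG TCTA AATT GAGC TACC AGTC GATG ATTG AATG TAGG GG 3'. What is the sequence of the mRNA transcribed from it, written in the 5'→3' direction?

5'-CCCCUACAUUCAAUCAUCGACUGGUAGCUCAAUUUAGACGUGGUUCCAGUUUUGUAUCGCAUGUGAGUACCCGAAACAACGUGCCAUCGA-3'

The mRNA has the sequence of the coding strand (reverse complement of the template) with T→U. Reverse complement of TCGATGGCACGTTGTTTCGGGTACTCACATGCGATACAAAACTGGAACCACGTCTAAATTGAGCTACCAGTCGATGATTGAATGTAGGGG is CCCCTACATTCAATCATCGACTGGTAGCTCAATTTAGACGTGGTTCCAGTTTTGTATCGCATGTGAGTACCCGAAACAACGTGCCATCGA; then T→U.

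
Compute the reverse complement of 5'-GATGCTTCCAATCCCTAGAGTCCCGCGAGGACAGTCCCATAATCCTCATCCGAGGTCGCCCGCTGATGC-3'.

Reading the sequence 3'→5' and pairing each base (A↔T, G↔C) gives the reverse complement directly.

5'-GCATCAGCGGGCGACCTCGGATGAGGATTATGGGACTGTCCTCGCGGGACTCTAGGGATTGGAAGCATC-3'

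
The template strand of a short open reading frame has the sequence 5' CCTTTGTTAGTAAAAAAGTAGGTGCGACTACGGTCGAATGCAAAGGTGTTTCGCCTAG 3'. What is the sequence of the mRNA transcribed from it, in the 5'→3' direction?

5'-CUAGGCGAAACACCUUUGCAUUCGACCGUAGUCGCACCUACUUUUUUACUAACAAAGG-3'

RNA polymerase reads the template 3'→5' and synthesizes mRNA 5'→3' by base-pairing (A→U, T→A, G↔C). The complement of the template is GGAAACAATCATTTTTTCATCCACGCTGATGCCAGCTTACGTTTCCACAAAGCGGATC; antiparallel, so 5'→3' the coding strand is CTAGGCGAAACACCTTTGCATTCGACCGTAGTCGCACCTACTTTTTTACTAACAAAGG. Replace T with U for the mRNA.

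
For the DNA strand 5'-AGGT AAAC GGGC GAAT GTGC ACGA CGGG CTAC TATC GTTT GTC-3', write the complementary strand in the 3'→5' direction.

3'-TCCATTTGCCCGCTTACACGTGCTGCCCGATGATAGCAAACAG-5'

Base-pairing A↔T, G↔C gives the complement. The complementary strand is antiparallel, so paired with a 5'→3' strand it runs 3'→5'.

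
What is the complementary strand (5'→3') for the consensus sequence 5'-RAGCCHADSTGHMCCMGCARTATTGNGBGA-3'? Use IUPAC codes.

5'-TCVCNCAATAYTGCKGGKDCASHTDGGCTY-3'

Standard pairs A↔T, G↔C; ambiguity codes pair R↔Y, M↔K, S↔S, B↔V, D↔H, N↔N. Complement (YTCGGDTHSACDKGGKCGTYATAACNCVCT), then reverse for 5'→3'.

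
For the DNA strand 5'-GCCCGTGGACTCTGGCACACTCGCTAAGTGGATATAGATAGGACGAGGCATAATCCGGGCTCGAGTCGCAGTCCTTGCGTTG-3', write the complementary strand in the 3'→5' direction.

Base-pairing A↔T, G↔C gives the complement. The complementary strand is antiparallel, so paired with a 5'→3' strand it runs 3'→5'.

3'-CGGGCACCTGAGACCGTGTGAGCGATTCACCTATATCTATCCTGCTCCGTATTAGGCCCGAGCTCAGCGTCAGGAACGCAAC-5'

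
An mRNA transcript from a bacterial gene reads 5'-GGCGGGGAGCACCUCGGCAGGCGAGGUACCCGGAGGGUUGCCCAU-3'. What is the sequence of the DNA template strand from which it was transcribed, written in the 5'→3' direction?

5'-ATGGGCAACCCTCCGGGTACCTCGCCTGCCGAGGTGCTCCCCGCC-3'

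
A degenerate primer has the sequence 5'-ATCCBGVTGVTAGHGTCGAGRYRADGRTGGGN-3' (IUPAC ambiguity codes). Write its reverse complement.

5'-NCCCAYCHTYRYCTCGACDCTABCABCVGGAT-3'

Standard pairs A↔T, G↔C; ambiguity codes pair R↔Y, B↔V, D↔H, N↔N. Complement (TAGGVCBACBATCDCAGCTCYRYTHCYACCCN), then reverse for 5'→3'.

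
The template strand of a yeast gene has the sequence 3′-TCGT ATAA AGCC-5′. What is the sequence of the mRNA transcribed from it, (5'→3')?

5′-AGCAUAUUUCGG-3′

Reading the template 3'→5' as shown, RNA polymerase pairs each base (A→U, T→A, G↔C) to build mRNA 5'→3' directly.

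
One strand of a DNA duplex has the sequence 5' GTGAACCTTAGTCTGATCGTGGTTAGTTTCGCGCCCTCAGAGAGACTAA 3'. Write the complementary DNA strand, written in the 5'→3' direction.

The complement of GTGAACCTTAGTCTGATCGTGGTTAGTTTCGCGCCCTCAGAGAGACTAA is CACTTGGAATCAGACTAGCACCAATCAAAGCGCGGGAGTCTCTCTGATT (A↔T, G↔C). DNA strands are antiparallel, so the complementary strand runs 3'→5'; reversing gives the 5'→3' form.

5'-TTAGTCTCTCTGAGGGCGCGAAACTAACCACGATCAGACTAAGGTTCAC-3'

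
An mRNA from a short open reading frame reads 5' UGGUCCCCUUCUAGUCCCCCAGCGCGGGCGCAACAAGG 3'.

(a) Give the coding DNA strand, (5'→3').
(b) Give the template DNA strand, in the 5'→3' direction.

(a) 5'-TGGTCCCCTTCTAGTCCCCCAGCGCGGGCGCAACAAGG-3'
(b) 5'-CCTTGTTGCGCCCGCGCTGGGGGACTAGAAGGGGACCA-3'

(a) The coding strand matches the mRNA with U→T.
(b) The template strand is the reverse complement of the coding strand.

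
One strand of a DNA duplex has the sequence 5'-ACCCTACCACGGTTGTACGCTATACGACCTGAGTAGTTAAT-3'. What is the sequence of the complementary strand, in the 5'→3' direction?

The complement of ACCCTACCACGGTTGTACGCTATACGACCTGAGTAGTTAAT is TGGGATGGTGCCAACATGCGATATGCTGGACTCATCAATTA (A↔T, G↔C). DNA strands are antiparallel, so the complementary strand runs 3'→5'; reversing gives the 5'→3' form.

5'-ATTAACTACTCAGGTCGTATAGCGTACAACCGTGGTAGGGT-3'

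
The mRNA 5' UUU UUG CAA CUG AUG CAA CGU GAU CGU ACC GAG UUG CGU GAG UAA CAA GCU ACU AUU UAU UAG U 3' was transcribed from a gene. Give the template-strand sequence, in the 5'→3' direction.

5′-ACTAATAAATAGTAGCTTGTTACTCACGCAACTCGGTACGATCACGTTGCATCAGTTGCAAAAA-3′

Replace U with T to get the coding DNA strand: TTTTTGCAACTGATGCAACGTGATCGTACCGAGTTGCGTGAGTAACAAGCTACTATTTATTAGT. The template strand is its reverse complement (complement AAAAACGTTGACTACGTTGCACTAGCATGGCTCAACGCACTCATTGTTCGATGATAAATAATCA, then reverse).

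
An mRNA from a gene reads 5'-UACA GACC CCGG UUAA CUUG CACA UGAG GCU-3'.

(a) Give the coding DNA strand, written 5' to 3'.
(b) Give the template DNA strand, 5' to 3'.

(a) 5'-TACAGACCCCGGTTAACTTGCACATGAGGCT-3'
(b) 5'-AGCCTCATGTGCAAGTTAACCGGGGTCTGTA-3'

(a) The coding strand matches the mRNA with U→T.
(b) The template strand is the reverse complement of the coding strand.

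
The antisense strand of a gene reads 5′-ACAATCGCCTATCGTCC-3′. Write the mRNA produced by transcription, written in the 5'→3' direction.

RNA polymerase reads the template 3'→5' and synthesizes mRNA 5'→3' by base-pairing (A→U, T→A, G↔C). The complement of the template is TGTTAGCGGATAGCAGG; antiparallel, so 5'→3' the coding strand is GGACGATAGGCGATTGT. Replace T with U for the mRNA.

5'-GGACGAUAGGCGAUUGU-3'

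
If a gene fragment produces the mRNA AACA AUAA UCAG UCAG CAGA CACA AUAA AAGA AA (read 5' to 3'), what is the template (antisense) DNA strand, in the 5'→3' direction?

Replace U with T to get the coding DNA strand: AACAATAATCAGTCAGCAGACACAATAAAAGAAA. The template strand is its reverse complement (complement TTGTTATTAGTCAGTCGTCTGTGTTATTTTCTTT, then reverse).

5'-TTTCTTTTATTGTGTCTGCTGACTGATTATTGTT-3'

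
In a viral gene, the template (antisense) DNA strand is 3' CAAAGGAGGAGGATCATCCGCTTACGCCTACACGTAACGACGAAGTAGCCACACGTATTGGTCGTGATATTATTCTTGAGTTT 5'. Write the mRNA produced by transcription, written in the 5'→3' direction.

5'-GUUUCCUCCUCCUAGUAGGCGAAUGCGGAUGUGCAUUGCUGCUUCAUCGGUGUGCAUAACCAGCACUAUAAUAAGAACUCAAA-3'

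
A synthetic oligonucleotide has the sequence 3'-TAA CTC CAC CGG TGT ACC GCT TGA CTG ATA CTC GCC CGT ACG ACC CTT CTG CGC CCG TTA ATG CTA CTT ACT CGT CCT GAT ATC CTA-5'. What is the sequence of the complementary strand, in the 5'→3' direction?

5'-ATTGAGGTGGCCACATGGCGAACTGACTATGAGCGGGCATGCTGGGAAGACGCGGGCAATTACGATGAATGAGCAGGACTATAGGAT-3'

The strand is given 3'→5', so its complement runs 5'→3' in the same left-to-right order: pair each base A↔T, G↔C.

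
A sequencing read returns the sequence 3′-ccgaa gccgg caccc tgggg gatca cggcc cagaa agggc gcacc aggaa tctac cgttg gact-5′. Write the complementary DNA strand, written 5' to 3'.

5'-GGCTTCGGCCGTGGGACCCCCTAGTGCCGGGTCTTTCCCGCGTGGTCCTTAGATGGCAACCTGA-3'

The strand is given 3'→5', so its complement runs 5'→3' in the same left-to-right order: pair each base A↔T, G↔C.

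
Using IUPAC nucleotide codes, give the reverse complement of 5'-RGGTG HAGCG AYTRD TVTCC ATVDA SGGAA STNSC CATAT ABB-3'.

5'-VVTATATGGSNASTTCCSTHBATGGABAHYARTCGCTDCACCY-3'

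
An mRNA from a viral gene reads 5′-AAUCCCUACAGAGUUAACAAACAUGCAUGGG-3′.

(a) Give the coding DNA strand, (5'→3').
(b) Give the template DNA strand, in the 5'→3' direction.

(a) 5′-AATCCCTACAGAGTTAACAAACATGCATGGG-3′
(b) 5'-CCCATGCATGTTTGTTAACTCTGTAGGGATT-3'

(a) The coding strand matches the mRNA with U→T.
(b) The template strand is the reverse complement of the coding strand.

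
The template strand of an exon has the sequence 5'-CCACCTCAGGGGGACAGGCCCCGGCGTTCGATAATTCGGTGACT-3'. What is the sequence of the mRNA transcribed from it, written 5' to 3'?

5'-AGUCACCGAAUUAUCGAACGCCGGGGCCUGUCCCCCUGAGGUGG-3'

The mRNA has the sequence of the coding strand (reverse complement of the template) with T→U. Reverse complement of CCACCTCAGGGGGACAGGCCCCGGCGTTCGATAATTCGGTGACT is AGTCACCGAATTATCGAACGCCGGGGCCTGTCCCCCTGAGGTGG; then T→U.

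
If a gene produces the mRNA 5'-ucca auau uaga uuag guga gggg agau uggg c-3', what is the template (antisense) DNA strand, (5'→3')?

5′-GCCCAATCTCCCCTCACCTAATCTAATATTGGA-3′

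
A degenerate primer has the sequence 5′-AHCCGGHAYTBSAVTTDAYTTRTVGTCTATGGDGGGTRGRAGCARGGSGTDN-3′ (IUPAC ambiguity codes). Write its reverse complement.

5'-NHACSCCYTGCTYCYACCCHCCATAGACBAYAARTHAABTSVARTDCCGGDT-3'

Standard pairs A↔T, G↔C; ambiguity codes pair R↔Y, S↔S, B↔V, D↔H, N↔N. Complement (TDGGCCDTRAVSTBAAHTRAAYABCAGATACCHCCCAYCYTCGTYCCSCAHN), then reverse for 5'→3'.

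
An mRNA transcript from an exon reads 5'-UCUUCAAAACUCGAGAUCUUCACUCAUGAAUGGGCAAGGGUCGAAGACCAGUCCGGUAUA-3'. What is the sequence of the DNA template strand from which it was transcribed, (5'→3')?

Replace U with T to get the coding DNA strand: TCTTCAAAACTCGAGATCTTCACTCATGAATGGGCAAGGGTCGAAGACCAGTCCGGTATA. The template strand is its reverse complement (complement AGAAGTTTTGAGCTCTAGAAGTGAGTACTTACCCGTTCCCAGCTTCTGGTCAGGCCATAT, then reverse).

5'-TATACCGGACTGGTCTTCGACCCTTGCCCATTCATGAGTGAAGATCTCGAGTTTTGAAGA-3'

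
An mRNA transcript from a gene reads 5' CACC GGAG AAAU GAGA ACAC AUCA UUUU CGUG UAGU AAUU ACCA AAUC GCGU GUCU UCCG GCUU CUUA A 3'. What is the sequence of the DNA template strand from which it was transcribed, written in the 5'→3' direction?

5'-TTAAGAAGCCGGAAGACACGCGATTTGGTAATTACTACACGAAAATGATGTGTTCTCATTTCTCCGGTG-3'

Replace U with T to get the coding DNA strand: CACCGGAGAAATGAGAACACATCATTTTCGTGTAGTAATTACCAAATCGCGTGTCTTCCGGCTTCTTAA. The template strand is its reverse complement (complement GTGGCCTCTTTACTCTTGTGTAGTAAAAGCACATCATTAATGGTTTAGCGCACAGAAGGCCGAAGAATT, then reverse).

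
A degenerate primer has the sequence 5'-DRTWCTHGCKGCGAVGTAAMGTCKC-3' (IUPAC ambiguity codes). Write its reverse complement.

5'-GMGACKTTACBTCGCMGCDAGWAYH-3'

Standard pairs A↔T, G↔C; ambiguity codes pair R↔Y, M↔K, W↔W, D↔H, V↔B. Complement (HYAWGADCGMCGCTBCATTKCAGMG), then reverse for 5'→3'.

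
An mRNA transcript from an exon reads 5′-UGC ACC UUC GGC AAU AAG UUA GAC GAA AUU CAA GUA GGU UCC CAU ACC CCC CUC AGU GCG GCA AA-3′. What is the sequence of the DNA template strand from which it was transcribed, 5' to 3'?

Replace U with T to get the coding DNA strand: TGCACCTTCGGCAATAAGTTAGACGAAATTCAAGTAGGTTCCCATACCCCCCTCAGTGCGGCAAA. The template strand is its reverse complement (complement ACGTGGAAGCCGTTATTCAATCTGCTTTAAGTTCATCCAAGGGTATGGGGGGAGTCACGCCGTTT, then reverse).

5′-TTTGCCGCACTGAGGGGGGTATGGGAACCTACTTGAATTTCGTCTAACTTATTGCCGAAGGTGCA-3′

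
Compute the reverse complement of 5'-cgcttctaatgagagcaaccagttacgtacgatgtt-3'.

Complement each base (A↔T, G↔C): GCGAAGATTACTCTCGTTGGTCAATGCATGCTACAA. Then reverse.

5′-AACATCGTACGTAACTGGTTGCTCTCATTAGAAGCG-3′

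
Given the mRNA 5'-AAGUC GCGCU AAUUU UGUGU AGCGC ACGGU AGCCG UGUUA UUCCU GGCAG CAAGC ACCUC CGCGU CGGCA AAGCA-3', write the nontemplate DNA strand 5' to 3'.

The coding DNA strand has the same 5'→3' sequence as the mRNA with U replaced by T.

5'-AAGTCGCGCTAATTTTGTGTAGCGCACGGTAGCCGTGTTATTCCTGGCAGCAAGCACCTCCGCGTCGGCAAAGCA-3'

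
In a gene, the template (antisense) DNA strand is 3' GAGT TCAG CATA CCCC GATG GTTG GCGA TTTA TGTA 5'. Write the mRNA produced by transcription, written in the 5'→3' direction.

5'-CUCAAGUCGUAUGGGGCUACCAACCGCUAAAUACAU-3'

Reading the template 3'→5' as shown, RNA polymerase pairs each base (A→U, T→A, G↔C) to build mRNA 5'→3' directly.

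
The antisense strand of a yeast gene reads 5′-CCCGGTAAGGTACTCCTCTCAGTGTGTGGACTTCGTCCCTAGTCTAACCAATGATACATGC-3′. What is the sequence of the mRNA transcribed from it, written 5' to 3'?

The mRNA has the sequence of the coding strand (reverse complement of the template) with T→U. Reverse complement of CCCGGTAAGGTACTCCTCTCAGTGTGTGGACTTCGTCCCTAGTCTAACCAATGATACATGC is GCATGTATCATTGGTTAGACTAGGGACGAAGTCCACACACTGAGAGGAGTACCTTACCGGG; then T→U.

5'-GCAUGUAUCAUUGGUUAGACUAGGGACGAAGUCCACACACUGAGAGGAGUACCUUACCGGG-3'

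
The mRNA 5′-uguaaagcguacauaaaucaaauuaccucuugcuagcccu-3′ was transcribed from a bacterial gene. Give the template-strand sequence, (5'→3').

Replace U with T to get the coding DNA strand: TGTAAAGCGTACATAAATCAAATTACCTCTTGCTAGCCCT. The template strand is its reverse complement (complement ACATTTCGCATGTATTTAGTTTAATGGAGAACGATCGGGA, then reverse).

5'-AGGGCTAGCAAGAGGTAATTTGATTTATGTACGCTTTACA-3'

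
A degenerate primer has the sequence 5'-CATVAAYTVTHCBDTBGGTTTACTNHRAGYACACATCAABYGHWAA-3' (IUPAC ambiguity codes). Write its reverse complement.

5'-TTWDCRVTTGATGTGTRCTYDNAGTAAACCVAHVGDABARTTBATG-3'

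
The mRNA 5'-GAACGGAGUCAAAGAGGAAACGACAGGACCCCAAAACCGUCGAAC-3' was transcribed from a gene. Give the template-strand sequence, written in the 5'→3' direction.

Replace U with T to get the coding DNA strand: GAACGGAGTCAAAGAGGAAACGACAGGACCCCAAAACCGTCGAAC. The template strand is its reverse complement (complement CTTGCCTCAGTTTCTCCTTTGCTGTCCTGGGGTTTTGGCAGCTTG, then reverse).

5'-GTTCGACGGTTTTGGGGTCCTGTCGTTTCCTCTTTGACTCCGTTC-3'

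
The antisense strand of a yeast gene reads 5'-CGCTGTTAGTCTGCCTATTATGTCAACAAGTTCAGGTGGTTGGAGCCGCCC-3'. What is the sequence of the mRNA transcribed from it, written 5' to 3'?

The mRNA has the sequence of the coding strand (reverse complement of the template) with T→U. Reverse complement of CGCTGTTAGTCTGCCTATTATGTCAACAAGTTCAGGTGGTTGGAGCCGCCC is GGGCGGCTCCAACCACCTGAACTTGTTGACATAATAGGCAGACTAACAGCG; then T→U.

5′-GGGCGGCUCCAACCACCUGAACUUGUUGACAUAAUAGGCAGACUAACAGCG-3′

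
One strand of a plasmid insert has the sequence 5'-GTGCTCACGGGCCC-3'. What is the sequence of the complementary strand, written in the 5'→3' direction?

5'-GGGCCCGTGAGCAC-3'

The complement of GTGCTCACGGGCCC is CACGAGTGCCCGGG (A↔T, G↔C). DNA strands are antiparallel, so the complementary strand runs 3'→5'; reversing gives the 5'→3' form.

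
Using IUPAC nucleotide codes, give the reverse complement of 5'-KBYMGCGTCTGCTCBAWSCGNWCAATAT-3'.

Standard pairs A↔T, G↔C; ambiguity codes pair Y↔R, M↔K, W↔W, S↔S, B↔V, N↔N. Complement (MVRKCGCAGACGAGVTWSGCNWGTTATA), then reverse for 5'→3'.

5′-ATATTGWNCGSWTVGAGCAGACGCKRVM-3′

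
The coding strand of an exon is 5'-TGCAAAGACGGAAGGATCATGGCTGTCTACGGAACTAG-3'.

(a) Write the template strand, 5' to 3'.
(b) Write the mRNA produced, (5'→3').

(a) 5'-CTAGTTCCGTAGACAGCCATGATCCTTCCGTCTTTGCA-3'
(b) 5′-UGCAAAGACGGAAGGAUCAUGGCUGUCUACGGAACUAG-3′

(a) The template strand is the reverse complement of the coding strand: complement ACGTTTCTGCCTTCCTAGTACCGACAGATGCCTTGATC, then reverse.
(b) mRNA matches the coding strand with T→U.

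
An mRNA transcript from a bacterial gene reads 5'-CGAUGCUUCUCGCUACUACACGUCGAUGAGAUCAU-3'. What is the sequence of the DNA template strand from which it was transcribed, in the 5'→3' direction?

Replace U with T to get the coding DNA strand: CGATGCTTCTCGCTACTACACGTCGATGAGATCAT. The template strand is its reverse complement (complement GCTACGAAGAGCGATGATGTGCAGCTACTCTAGTA, then reverse).

5'-ATGATCTCATCGACGTGTAGTAGCGAGAAGCATCG-3'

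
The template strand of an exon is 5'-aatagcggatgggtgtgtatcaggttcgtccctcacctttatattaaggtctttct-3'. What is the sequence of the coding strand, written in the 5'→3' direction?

5'-AGAAAGACCTTAATATAAAGGTGAGGGACGAACCTGATACACACCCATCCGCTATT-3'

The coding strand is complementary and antiparallel to the template: take the complement (A↔T, G↔C) and reverse.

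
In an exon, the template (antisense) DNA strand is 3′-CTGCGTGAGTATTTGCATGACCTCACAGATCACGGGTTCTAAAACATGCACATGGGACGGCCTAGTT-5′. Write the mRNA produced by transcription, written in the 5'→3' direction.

5'-GACGCACUCAUAAACGUACUGGAGUGUCUAGUGCCCAAGAUUUUGUACGUGUACCCUGCCGGAUCAA-3'

Reading the template 3'→5' as shown, RNA polymerase pairs each base (A→U, T→A, G↔C) to build mRNA 5'→3' directly.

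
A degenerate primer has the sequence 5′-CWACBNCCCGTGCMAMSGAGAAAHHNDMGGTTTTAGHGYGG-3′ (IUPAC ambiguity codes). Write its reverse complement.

Standard pairs A↔T, G↔C; ambiguity codes pair Y↔R, M↔K, W↔W, S↔S, B↔V, D↔H, N↔N. Complement (GWTGVNGGGCACGKTKSCTCTTTDDNHKCCAAAATCDCRCC), then reverse for 5'→3'.

5'-CCRCDCTAAAACCKHNDDTTTCTCSKTKGCACGGGNVGTWG-3'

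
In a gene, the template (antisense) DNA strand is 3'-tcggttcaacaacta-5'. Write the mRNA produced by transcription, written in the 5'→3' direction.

Reading the template 3'→5' as shown, RNA polymerase pairs each base (A→U, T→A, G↔C) to build mRNA 5'→3' directly.

5'-AGCCAAGUUGUUGAU-3'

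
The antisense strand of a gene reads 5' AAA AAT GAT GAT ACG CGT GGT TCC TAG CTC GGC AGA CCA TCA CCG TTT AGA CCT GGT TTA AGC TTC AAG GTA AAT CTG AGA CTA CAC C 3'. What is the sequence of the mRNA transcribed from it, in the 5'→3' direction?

RNA polymerase reads the template 3'→5' and synthesizes mRNA 5'→3' by base-pairing (A→U, T→A, G↔C). The complement of the template is TTTTTACTACTATGCGCACCAAGGATCGAGCCGTCTGGTAGTGGCAAATCTGGACCAAATTCGAAGTTCCATTTAGACTCTGATGTGG; antiparallel, so 5'→3' the coding strand is GGTGTAGTCTCAGATTTACCTTGAAGCTTAAACCAGGTCTAAACGGTGATGGTCTGCCGAGCTAGGAACCACGCGTATCATCATTTTT. Replace T with U for the mRNA.

5'-GGUGUAGUCUCAGAUUUACCUUGAAGCUUAAACCAGGUCUAAACGGUGAUGGUCUGCCGAGCUAGGAACCACGCGUAUCAUCAUUUUU-3'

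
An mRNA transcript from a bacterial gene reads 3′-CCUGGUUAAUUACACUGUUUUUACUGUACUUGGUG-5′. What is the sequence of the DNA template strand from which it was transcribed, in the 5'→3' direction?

5′-GGACCAATTAATGTGACAAAAATGACATGAACCAC-3′

Written 5'→3' the mRNA is GUGGUUCAUGUCAUUUUUGUCACAUUAAUUGGUCC, so the coding DNA strand is GTGGTTCATGTCATTTTTGTCACATTAATTGGTCC. The template is its reverse complement.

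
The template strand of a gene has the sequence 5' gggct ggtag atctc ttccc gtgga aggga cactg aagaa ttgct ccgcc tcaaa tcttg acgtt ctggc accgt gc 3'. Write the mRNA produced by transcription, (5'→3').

5'-GCACGGUGCCAGAACGUCAAGAUUUGAGGCGGAGCAAUUCUUCAGUGUCCCUUCCACGGGAAGAGAUCUACCAGCCC-3'

RNA polymerase reads the template 3'→5' and synthesizes mRNA 5'→3' by base-pairing (A→U, T→A, G↔C). The complement of the template is CCCGACCATCTAGAGAAGGGCACCTTCCCTGTGACTTCTTAACGAGGCGGAGTTTAGAACTGCAAGACCGTGGCACG; antiparallel, so 5'→3' the coding strand is GCACGGTGCCAGAACGTCAAGATTTGAGGCGGAGCAATTCTTCAGTGTCCCTTCCACGGGAAGAGATCTACCAGCCC. Replace T with U for the mRNA.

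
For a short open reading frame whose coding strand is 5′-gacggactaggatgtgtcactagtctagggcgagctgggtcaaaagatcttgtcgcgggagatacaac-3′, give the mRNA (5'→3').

5'-GACGGACUAGGAUGUGUCACUAGUCUAGGGCGAGCUGGGUCAAAAGAUCUUGUCGCGGGAGAUACAAC-3'

The mRNA is synthesized from the template strand, so it matches the coding strand with T replaced by U.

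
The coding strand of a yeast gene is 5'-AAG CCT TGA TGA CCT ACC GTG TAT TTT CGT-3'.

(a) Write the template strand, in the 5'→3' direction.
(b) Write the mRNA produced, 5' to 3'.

(a) 5'-ACGAAAATACACGGTAGGTCATCAAGGCTT-3'
(b) 5′-AAGCCUUGAUGACCUACCGUGUAUUUUCGU-3′

(a) The template strand is the reverse complement of the coding strand: complement TTCGGAACTACTGGATGGCACATAAAAGCA, then reverse.
(b) mRNA matches the coding strand with T→U.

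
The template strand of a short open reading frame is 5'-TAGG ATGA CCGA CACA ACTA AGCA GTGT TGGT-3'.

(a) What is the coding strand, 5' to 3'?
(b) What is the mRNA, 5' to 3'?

(a) The coding strand is the reverse complement of the template: complement ATCCTACTGGCTGTGTTGATTCGTCACAACCA, then reverse.
(b) mRNA has the coding-strand sequence with T→U.

(a) 5'-ACCAACACTGCTTAGTTGTGTCGGTCATCCTA-3'
(b) 5'-ACCAACACUGCUUAGUUGUGUCGGUCAUCCUA-3'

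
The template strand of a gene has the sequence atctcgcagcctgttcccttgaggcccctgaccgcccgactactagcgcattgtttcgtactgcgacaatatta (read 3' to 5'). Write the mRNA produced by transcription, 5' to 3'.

Reading the template 3'→5' as shown, RNA polymerase pairs each base (A→U, T→A, G↔C) to build mRNA 5'→3' directly.

5'-UAGAGCGUCGGACAAGGGAACUCCGGGGACUGGCGGGCUGAUGAUCGCGUAACAAAGCAUGACGCUGUUAUAAU-3'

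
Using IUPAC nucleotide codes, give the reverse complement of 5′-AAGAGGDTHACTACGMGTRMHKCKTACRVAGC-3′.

Standard pairs A↔T, G↔C; ambiguity codes pair R↔Y, M↔K, D↔H, V↔B. Complement (TTCTCCHADTGATGCKCAYKDMGMATGYBTCG), then reverse for 5'→3'.

5'-GCTBYGTAMGMDKYACKCGTAGTDAHCCTCTT-3'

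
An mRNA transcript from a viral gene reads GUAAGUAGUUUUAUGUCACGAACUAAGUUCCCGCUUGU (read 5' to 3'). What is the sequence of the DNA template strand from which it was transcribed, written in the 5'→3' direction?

5'-ACAAGCGGGAACTTAGTTCGTGACATAAAACTACTTAC-3'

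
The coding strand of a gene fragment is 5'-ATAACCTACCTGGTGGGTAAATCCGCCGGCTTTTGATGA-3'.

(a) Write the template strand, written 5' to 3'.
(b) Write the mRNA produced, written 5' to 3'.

(a) 5'-TCATCAAAAGCCGGCGGATTTACCCACCAGGTAGGTTAT-3'
(b) 5′-AUAACCUACCUGGUGGGUAAAUCCGCCGGCUUUUGAUGA-3′

(a) The template strand is the reverse complement of the coding strand: complement TATTGGATGGACCACCCATTTAGGCGGCCGAAAACTACT, then reverse.
(b) mRNA matches the coding strand with T→U.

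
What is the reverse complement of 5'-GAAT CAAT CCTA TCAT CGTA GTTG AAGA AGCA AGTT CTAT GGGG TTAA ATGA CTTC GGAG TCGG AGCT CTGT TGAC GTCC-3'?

5'-GGACGTCAACAGAGCTCCGACTCCGAAGTCATTTAACCCCATAGAACTTGCTTCTTCAACTACGATGATAGGATTGATTC-3'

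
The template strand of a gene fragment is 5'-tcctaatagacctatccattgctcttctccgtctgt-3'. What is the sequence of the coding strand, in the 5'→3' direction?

5′-ACAGACGGAGAAGAGCAATGGATAGGTCTATTAGGA-3′

The coding strand is complementary and antiparallel to the template: take the complement (A↔T, G↔C) and reverse.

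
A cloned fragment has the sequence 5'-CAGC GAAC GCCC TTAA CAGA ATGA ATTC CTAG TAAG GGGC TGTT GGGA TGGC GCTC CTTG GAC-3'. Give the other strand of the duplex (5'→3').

5′-GTCCAAGGAGCGCCATCCCAACAGCCCCTTACTAGGAATTCATTCTGTTAAGGGCGTTCGCTG-3′

The complement of CAGCGAACGCCCTTAACAGAATGAATTCCTAGTAAGGGGCTGTTGGGATGGCGCTCCTTGGAC is GTCGCTTGCGGGAATTGTCTTACTTAAGGATCATTCCCCGACAACCCTACCGCGAGGAACCTG (A↔T, G↔C). DNA strands are antiparallel, so the complementary strand runs 3'→5'; reversing gives the 5'→3' form.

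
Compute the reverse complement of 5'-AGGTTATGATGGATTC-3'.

5'-GAATCCATCATAACCT-3'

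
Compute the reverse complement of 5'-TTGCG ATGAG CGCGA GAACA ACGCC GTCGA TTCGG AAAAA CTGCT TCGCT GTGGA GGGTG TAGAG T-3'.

5'-ACTCTACACCCTCCACAGCGAAGCAGTTTTTCCGAATCGACGGCGTTGTTCTCGCGCTCATCGCAA-3'

Reading the sequence 3'→5' and pairing each base (A↔T, G↔C) gives the reverse complement directly.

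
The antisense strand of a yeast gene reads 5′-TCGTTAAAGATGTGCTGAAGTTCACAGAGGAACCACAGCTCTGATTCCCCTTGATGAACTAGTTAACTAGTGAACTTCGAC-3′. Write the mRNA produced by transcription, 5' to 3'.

5′-GUCGAAGUUCACUAGUUAACUAGUUCAUCAAGGGGAAUCAGAGCUGUGGUUCCUCUGUGAACUUCAGCACAUCUUUAACGA-3′

The mRNA has the sequence of the coding strand (reverse complement of the template) with T→U. Reverse complement of TCGTTAAAGATGTGCTGAAGTTCACAGAGGAACCACAGCTCTGATTCCCCTTGATGAACTAGTTAACTAGTGAACTTCGAC is GTCGAAGTTCACTAGTTAACTAGTTCATCAAGGGGAATCAGAGCTGTGGTTCCTCTGTGAACTTCAGCACATCTTTAACGA; then T→U.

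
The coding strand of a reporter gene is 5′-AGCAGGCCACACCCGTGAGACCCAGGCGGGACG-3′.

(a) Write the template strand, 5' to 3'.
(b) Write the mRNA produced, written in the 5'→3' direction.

(a) 5′-CGTCCCGCCTGGGTCTCACGGGTGTGGCCTGCT-3′
(b) 5'-AGCAGGCCACACCCGUGAGACCCAGGCGGGACG-3'

(a) The template strand is the reverse complement of the coding strand: complement TCGTCCGGTGTGGGCACTCTGGGTCCGCCCTGC, then reverse.
(b) mRNA matches the coding strand with T→U.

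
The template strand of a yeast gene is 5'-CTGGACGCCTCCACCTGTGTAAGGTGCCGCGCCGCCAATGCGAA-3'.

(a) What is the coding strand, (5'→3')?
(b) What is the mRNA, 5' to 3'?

(a) The coding strand is the reverse complement of the template: complement GACCTGCGGAGGTGGACACATTCCACGGCGCGGCGGTTACGCTT, then reverse.
(b) mRNA has the coding-strand sequence with T→U.

(a) 5'-TTCGCATTGGCGGCGCGGCACCTTACACAGGTGGAGGCGTCCAG-3'
(b) 5'-UUCGCAUUGGCGGCGCGGCACCUUACACAGGUGGAGGCGUCCAG-3'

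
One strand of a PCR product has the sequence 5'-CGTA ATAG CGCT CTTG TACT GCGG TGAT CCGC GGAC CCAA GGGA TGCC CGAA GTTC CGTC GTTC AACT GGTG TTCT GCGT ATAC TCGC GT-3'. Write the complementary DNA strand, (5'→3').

The complement of CGTAATAGCGCTCTTGTACTGCGGTGATCCGCGGACCCAAGGGATGCCCGAAGTTCCGTCGTTCAACTGGTGTTCTGCGTATACTCGCGT is GCATTATCGCGAGAACATGACGCCACTAGGCGCCTGGGTTCCCTACGGGCTTCAAGGCAGCAAGTTGACCACAAGACGCATATGAGCGCA (A↔T, G↔C). DNA strands are antiparallel, so the complementary strand runs 3'→5'; reversing gives the 5'→3' form.

5'-ACGCGAGTATACGCAGAACACCAGTTGAACGACGGAACTTCGGGCATCCCTTGGGTCCGCGGATCACCGCAGTACAAGAGCGCTATTACG-3'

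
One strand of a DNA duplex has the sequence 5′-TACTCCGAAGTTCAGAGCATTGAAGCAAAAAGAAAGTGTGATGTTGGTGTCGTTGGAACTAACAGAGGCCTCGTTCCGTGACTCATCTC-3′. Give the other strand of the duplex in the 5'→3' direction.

5'-GAGATGAGTCACGGAACGAGGCCTCTGTTAGTTCCAACGACACCAACATCACACTTTCTTTTTGCTTCAATGCTCTGAACTTCGGAGTA-3'

The complement of TACTCCGAAGTTCAGAGCATTGAAGCAAAAAGAAAGTGTGATGTTGGTGTCGTTGGAACTAACAGAGGCCTCGTTCCGTGACTCATCTC is ATGAGGCTTCAAGTCTCGTAACTTCGTTTTTCTTTCACACTACAACCACAGCAACCTTGATTGTCTCCGGAGCAAGGCACTGAGTAGAG (A↔T, G↔C). DNA strands are antiparallel, so the complementary strand runs 3'→5'; reversing gives the 5'→3' form.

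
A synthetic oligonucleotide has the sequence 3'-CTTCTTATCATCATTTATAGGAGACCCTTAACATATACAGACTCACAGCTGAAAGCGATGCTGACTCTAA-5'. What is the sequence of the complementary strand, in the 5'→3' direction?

The strand is given 3'→5', so its complement runs 5'→3' in the same left-to-right order: pair each base A↔T, G↔C.

5'-GAAGAATAGTAGTAAATATCCTCTGGGAATTGTATATGTCTGAGTGTCGACTTTCGCTACGACTGAGATT-3'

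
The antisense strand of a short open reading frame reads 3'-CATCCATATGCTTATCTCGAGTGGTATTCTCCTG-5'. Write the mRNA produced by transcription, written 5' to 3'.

Reading the template 3'→5' as shown, RNA polymerase pairs each base (A→U, T→A, G↔C) to build mRNA 5'→3' directly.

5'-GUAGGUAUACGAAUAGAGCUCACCAUAAGAGGAC-3'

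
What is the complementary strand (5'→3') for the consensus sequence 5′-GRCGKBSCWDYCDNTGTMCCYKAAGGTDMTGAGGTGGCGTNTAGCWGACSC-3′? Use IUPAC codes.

5'-GSGTCWGCTANACGCCACCTCAKHACCTTMRGGKACANHGRHWGSVMCGYC-3'

Standard pairs A↔T, G↔C; ambiguity codes pair R↔Y, M↔K, W↔W, S↔S, B↔V, D↔H, N↔N. Complement (CYGCMVSGWHRGHNACAKGGRMTTCCAHKACTCCACCGCANATCGWCTGSG), then reverse for 5'→3'.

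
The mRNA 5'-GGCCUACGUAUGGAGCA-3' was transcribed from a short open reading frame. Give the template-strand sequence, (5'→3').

Replace U with T to get the coding DNA strand: GGCCTACGTATGGAGCA. The template strand is its reverse complement (complement CCGGATGCATACCTCGT, then reverse).

5'-TGCTCCATACGTAGGCC-3'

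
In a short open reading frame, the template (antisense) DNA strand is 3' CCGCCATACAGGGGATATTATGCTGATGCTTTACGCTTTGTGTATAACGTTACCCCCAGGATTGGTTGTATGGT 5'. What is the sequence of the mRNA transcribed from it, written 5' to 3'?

Reading the template 3'→5' as shown, RNA polymerase pairs each base (A→U, T→A, G↔C) to build mRNA 5'→3' directly.

5'-GGCGGUAUGUCCCCUAUAAUACGACUACGAAAUGCGAAACACAUAUUGCAAUGGGGGUCCUAACCAACAUACCA-3'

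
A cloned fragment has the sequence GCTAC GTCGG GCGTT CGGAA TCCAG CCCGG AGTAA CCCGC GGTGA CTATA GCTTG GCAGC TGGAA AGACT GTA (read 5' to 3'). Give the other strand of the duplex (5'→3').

Pairing A↔T and G↔C gives CGATGCAGCCCGCAAGCCTTAGGTCGGGCCTCATTGGGCGCCACTGATATCGAACCGTCGACCTTTCTGACAT, running 3'→5'. Reverse for the 5'→3' convention.

5′-TACAGTCTTTCCAGCTGCCAAGCTATAGTCACCGCGGGTTACTCCGGGCTGGATTCCGAACGCCCGACGTAGC-3′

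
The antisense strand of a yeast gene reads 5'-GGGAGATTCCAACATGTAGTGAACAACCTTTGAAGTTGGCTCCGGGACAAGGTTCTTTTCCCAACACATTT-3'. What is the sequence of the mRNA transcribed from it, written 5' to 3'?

5'-AAAUGUGUUGGGAAAAGAACCUUGUCCCGGAGCCAACUUCAAAGGUUGUUCACUACAUGUUGGAAUCUCCC-3'

RNA polymerase reads the template 3'→5' and synthesizes mRNA 5'→3' by base-pairing (A→U, T→A, G↔C). The complement of the template is CCCTCTAAGGTTGTACATCACTTGTTGGAAACTTCAACCGAGGCCCTGTTCCAAGAAAAGGGTTGTGTAAA; antiparallel, so 5'→3' the coding strand is AAATGTGTTGGGAAAAGAACCTTGTCCCGGAGCCAACTTCAAAGGTTGTTCACTACATGTTGGAATCTCCC. Replace T with U for the mRNA.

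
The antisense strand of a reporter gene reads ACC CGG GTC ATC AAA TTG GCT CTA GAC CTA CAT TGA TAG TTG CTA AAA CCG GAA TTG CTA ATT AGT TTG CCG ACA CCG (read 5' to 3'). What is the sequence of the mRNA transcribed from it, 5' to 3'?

RNA polymerase reads the template 3'→5' and synthesizes mRNA 5'→3' by base-pairing (A→U, T→A, G↔C). The complement of the template is TGGGCCCAGTAGTTTAACCGAGATCTGGATGTAACTATCAACGATTTTGGCCTTAACGATTAATCAAACGGCTGTGGC; antiparallel, so 5'→3' the coding strand is CGGTGTCGGCAAACTAATTAGCAATTCCGGTTTTAGCAACTATCAATGTAGGTCTAGAGCCAATTTGATGACCCGGGT. Replace T with U for the mRNA.

5'-CGGUGUCGGCAAACUAAUUAGCAAUUCCGGUUUUAGCAACUAUCAAUGUAGGUCUAGAGCCAAUUUGAUGACCCGGGU-3'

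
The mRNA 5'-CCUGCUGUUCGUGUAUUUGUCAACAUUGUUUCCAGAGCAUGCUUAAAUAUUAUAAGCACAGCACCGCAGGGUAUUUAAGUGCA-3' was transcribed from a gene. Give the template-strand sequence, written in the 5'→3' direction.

5'-TGCACTTAAATACCCTGCGGTGCTGTGCTTATAATATTTAAGCATGCTCTGGAAACAATGTTGACAAATACACGAACAGCAGG-3'

Replace U with T to get the coding DNA strand: CCTGCTGTTCGTGTATTTGTCAACATTGTTTCCAGAGCATGCTTAAATATTATAAGCACAGCACCGCAGGGTATTTAAGTGCA. The template strand is its reverse complement (complement GGACGACAAGCACATAAACAGTTGTAACAAAGGTCTCGTACGAATTTATAATATTCGTGTCGTGGCGTCCCATAAATTCACGT, then reverse).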